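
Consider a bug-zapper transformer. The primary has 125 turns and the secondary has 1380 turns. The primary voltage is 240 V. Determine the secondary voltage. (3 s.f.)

V_s ≈ 2650 V

V_s/V_p = N_s/N_p, so V_s = 240 × 1380/125 = 2650 V.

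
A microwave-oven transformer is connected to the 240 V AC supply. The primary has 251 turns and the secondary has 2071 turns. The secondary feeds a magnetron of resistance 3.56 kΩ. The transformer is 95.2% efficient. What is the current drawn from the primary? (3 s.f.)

V_s = 240 × 2071/251 = 1980.2 V.
I_s = V_s/R = 1980.2/3560 = 0.55625 A.
P_out = V_s I_s = 1980.2 × 0.55625 = 1101.5 W.
P_in = P_out/η = 1101.5/0.952 = 1157.0 W.
I_p = P_in/V_p = 1157.0/240 = 4.82 A.

I_p ≈ 4.82 A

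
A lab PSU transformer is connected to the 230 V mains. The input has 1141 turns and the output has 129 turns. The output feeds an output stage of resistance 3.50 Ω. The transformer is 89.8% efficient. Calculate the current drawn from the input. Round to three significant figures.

V_out = 230 × 129/1141 = 26.004 V.
I_out = V_out/R = 26.004/3.50 = 7.4296 A.
P_out = V_out I_out = 26.004 × 7.4296 = 193.19 W.
P_in = P_out/η = 193.19/0.898 = 215.14 W.
I_in = P_in/V_in = 215.14/230 = 0.935 A.

I_in ≈ 0.935 A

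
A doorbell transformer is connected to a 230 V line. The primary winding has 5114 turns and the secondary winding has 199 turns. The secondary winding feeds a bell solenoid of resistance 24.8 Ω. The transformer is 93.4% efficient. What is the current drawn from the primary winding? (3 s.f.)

V_s = 230 × 199/5114 = 8.9499 V.
I_s = V_s/R = 8.9499/24.8 = 0.36088 A.
P_out = V_s I_s = 8.9499 × 0.36088 = 3.2299 W.
P_in = P_out/η = 3.2299/0.934 = 3.4581 W.
I_p = P_in/V_p = 3.4581/230 = 0.0150 A.

I_p ≈ 0.0150 A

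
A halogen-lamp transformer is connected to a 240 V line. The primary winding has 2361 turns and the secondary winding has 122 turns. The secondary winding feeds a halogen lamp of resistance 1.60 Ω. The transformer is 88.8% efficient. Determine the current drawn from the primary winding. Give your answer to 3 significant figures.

I_p ≈ 0.451 A

V_s = 240 × 122/2361 = 12.402 V.
I_s = V_s/R = 12.402/1.60 = 7.7510 A.
P_out = V_s I_s = 12.402 × 7.7510 = 96.124 W.
P_in = P_out/η = 96.124/0.888 = 108.25 W.
I_p = P_in/V_p = 108.25/240 = 0.451 A.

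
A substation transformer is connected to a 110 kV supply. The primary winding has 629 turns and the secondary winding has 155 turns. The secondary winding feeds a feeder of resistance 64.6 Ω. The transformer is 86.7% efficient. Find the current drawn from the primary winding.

V_s = 110000 × 155/629 = 27107 V.
I_s = V_s/R = 27107/64.6 = 419.61 A.
P_out = V_s I_s = 27107 × 419.61 = 1.1374×10^7 W.
P_in = P_out/η = 1.1374×10^7/0.867 = 1.3119×10^7 W.
I_p = P_in/V_p = 1.3119×10^7/110000 = 119 A.

I_p ≈ 119 A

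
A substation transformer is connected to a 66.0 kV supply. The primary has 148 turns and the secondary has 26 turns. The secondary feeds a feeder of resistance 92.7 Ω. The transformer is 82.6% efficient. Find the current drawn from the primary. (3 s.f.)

I_p ≈ 26.6 A

V_s = 66000 × 26/148 = 11595 V.
I_s = V_s/R = 11595/92.7 = 125.08 A.
P_out = V_s I_s = 11595 × 125.08 = 1.4502×10^6 W.
P_in = P_out/η = 1.4502×10^6/0.826 = 1.7557×10^6 W.
I_p = P_in/V_p = 1.7557×10^6/66000 = 26.6 A.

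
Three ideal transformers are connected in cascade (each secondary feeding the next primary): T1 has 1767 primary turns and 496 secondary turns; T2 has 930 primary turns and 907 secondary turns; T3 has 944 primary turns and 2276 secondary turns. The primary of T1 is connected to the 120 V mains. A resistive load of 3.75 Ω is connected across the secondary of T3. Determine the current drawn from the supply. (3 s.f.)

I_supply ≈ 13.9 A

After T1: V = 120.00 × 496/1767 = 33.684 V.
After T2: V = 33.684 × 907/930 = 32.851 V.
After T3: V = 32.851 × 2276/944 = 79.205 V.
I_load = 79.205/3.75 = 21.121 A, so P_out = 79.205 × 21.121 = 1672.9 W.
All ideal ⇒ P_in = P_out, so I_supply = 1672.9/120 = 13.9 A.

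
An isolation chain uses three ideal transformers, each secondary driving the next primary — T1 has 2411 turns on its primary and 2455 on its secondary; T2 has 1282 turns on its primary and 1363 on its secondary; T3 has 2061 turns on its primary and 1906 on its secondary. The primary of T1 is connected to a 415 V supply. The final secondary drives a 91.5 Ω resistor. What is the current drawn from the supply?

I_supply ≈ 4.55 A

After T1: V = 415.00 × 2455/2411 = 422.57 V.
After T2: V = 422.57 × 1363/1282 = 449.27 V.
After T3: V = 449.27 × 1906/2061 = 415.48 V.
I_load = 415.48/91.5 = 4.5408 A, so P_out = 415.48 × 4.5408 = 1886.6 W.
All ideal ⇒ P_in = P_out, so I_supply = 1886.6/415 = 4.55 A.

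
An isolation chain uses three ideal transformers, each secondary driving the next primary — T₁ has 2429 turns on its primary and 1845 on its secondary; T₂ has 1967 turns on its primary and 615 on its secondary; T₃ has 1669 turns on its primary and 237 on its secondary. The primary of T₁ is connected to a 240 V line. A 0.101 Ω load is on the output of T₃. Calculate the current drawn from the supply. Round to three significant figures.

Secondary of T₁: V = 240.00 × 1845/2429 = 182.30 V.
Secondary of T₂: V = 182.30 × 615/1967 = 56.997 V.
Secondary of T₃: V = 56.997 × 237/1669 = 8.0936 V.
I_load = 8.0936/0.101 = 80.135 A, so P_out = 8.0936 × 80.135 = 648.58 W.
All ideal ⇒ P_in = P_out, so I_supply = 648.58/240 = 2.70 A.

I_supply ≈ 2.70 A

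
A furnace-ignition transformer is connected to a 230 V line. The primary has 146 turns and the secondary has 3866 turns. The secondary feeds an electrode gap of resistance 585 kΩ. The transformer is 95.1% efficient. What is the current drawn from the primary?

I_p ≈ 0.290 A

V_s = 230 × 3866/146 = 6090.3 V.
I_s = V_s/R = 6090.3/585000 = 0.010411 A.
P_out = V_s I_s = 6090.3 × 0.010411 = 63.404 W.
P_in = P_out/η = 63.404/0.951 = 66.671 W.
I_p = P_in/V_p = 66.671/230 = 0.290 A.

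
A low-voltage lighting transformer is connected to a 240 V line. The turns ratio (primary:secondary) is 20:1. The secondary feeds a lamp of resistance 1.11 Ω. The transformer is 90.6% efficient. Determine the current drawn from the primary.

V_s = 240 × 1/20 = 12.000 V.
I_s = V_s/R = 12.000/1.11 = 10.811 A.
P_out = V_s I_s = 12.000 × 10.811 = 129.73 W.
P_in = P_out/η = 129.73/0.906 = 143.19 W.
I_p = P_in/V_p = 143.19/240 = 0.597 A.

I_p ≈ 0.597 A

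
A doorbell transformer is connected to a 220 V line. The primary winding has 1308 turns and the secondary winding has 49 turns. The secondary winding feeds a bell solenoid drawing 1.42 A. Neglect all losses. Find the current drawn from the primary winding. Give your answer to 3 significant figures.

I_p ≈ 0.0532 A

For an ideal transformer I_p N_p = I_s N_s, so I_p = 1.42 × 49/1308 = 0.0532 A.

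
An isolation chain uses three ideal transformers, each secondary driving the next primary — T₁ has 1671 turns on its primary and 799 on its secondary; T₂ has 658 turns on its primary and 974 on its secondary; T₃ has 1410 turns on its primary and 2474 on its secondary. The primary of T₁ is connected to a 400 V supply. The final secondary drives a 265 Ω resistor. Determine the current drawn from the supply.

Secondary of T₁: V = 400.00 × 799/1671 = 191.26 V.
Secondary of T₂: V = 191.26 × 974/658 = 283.12 V.
Secondary of T₃: V = 283.12 × 2474/1410 = 496.76 V.
I_load = 496.76/265 = 1.8746 A, so P_out = 496.76 × 1.8746 = 931.20 W.
All ideal ⇒ P_in = P_out, so I_supply = 931.20/400 = 2.33 A.

I_supply ≈ 2.33 A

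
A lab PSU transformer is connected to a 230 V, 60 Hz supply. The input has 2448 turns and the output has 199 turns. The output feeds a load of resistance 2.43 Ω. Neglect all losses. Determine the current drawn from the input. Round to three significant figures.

I_in ≈ 0.625 A

V_out = V_in × N_out/N_in = 230 × 199/2448 = 18.697 V.
I_out = V_out/R = 18.697/2.43 = 7.6942 A.
For an ideal transformer I_in N_in = I_out N_out, so I_in = 7.6942 × 199/2448 = 0.625 A.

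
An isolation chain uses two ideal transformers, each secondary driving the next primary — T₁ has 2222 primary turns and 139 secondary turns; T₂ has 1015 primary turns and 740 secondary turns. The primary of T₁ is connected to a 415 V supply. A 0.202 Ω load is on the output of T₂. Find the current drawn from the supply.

I_supply ≈ 4.27 A

After T₁: V = 415.00 × 139/2222 = 25.961 V.
After T₂: V = 25.961 × 740/1015 = 18.927 V.
I_load = 18.927/0.202 = 93.699 A, so P_out = 18.927 × 93.699 = 1773.4 W.
All ideal ⇒ P_in = P_out, so I_supply = 1773.4/415 = 4.27 A.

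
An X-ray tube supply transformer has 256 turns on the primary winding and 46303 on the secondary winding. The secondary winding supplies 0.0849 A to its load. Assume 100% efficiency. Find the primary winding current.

I_p ≈ 15.4 A

For an ideal transformer I_p/I_s = N_s/N_p, so I_p = 0.0849 × 46303/256 = 15.4 A.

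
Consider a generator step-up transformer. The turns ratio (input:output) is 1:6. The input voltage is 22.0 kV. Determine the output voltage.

V_out/V_in = N_out/N_in, so V_out = 22000 × 6/1 = 132000 V.

V_out ≈ 132000 V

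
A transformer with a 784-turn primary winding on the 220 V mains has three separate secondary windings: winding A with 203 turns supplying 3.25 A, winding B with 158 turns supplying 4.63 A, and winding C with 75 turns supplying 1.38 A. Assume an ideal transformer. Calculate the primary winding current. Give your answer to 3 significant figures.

I_p ≈ 1.91 A

V_A = 220 × 203/784 = 56.964 V; V_B = 220 × 158/784 = 44.337 V; V_C = 220 × 75/784 = 21.046 V.
P_out = V_A I_A + V_B I_B + V_C I_C = 56.964×3.25 + 44.337×4.63 + 21.046×1.38 = 185.13 + 205.28 + 29.043 = 419.46 W.
Ideal ⇒ P_in = P_out, so I_p = P_out/V_p = 419.46/220 = 1.91 A.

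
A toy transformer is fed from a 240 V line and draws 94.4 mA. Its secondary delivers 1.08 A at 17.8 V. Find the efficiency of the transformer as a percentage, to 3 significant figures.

η ≈ 84.9%

P_in = 240 × 0.0944 = 22.6560 W.
P_out = 17.8 × 1.08 = 19.2240 W.
η = P_out/P_in = 19.2240/22.6560 = 0.849.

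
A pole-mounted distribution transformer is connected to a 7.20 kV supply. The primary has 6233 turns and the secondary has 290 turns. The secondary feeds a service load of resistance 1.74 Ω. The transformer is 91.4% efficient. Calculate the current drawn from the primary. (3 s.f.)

V_s = 7200 × 290/6233 = 334.99 V.
I_s = V_s/R = 334.99/1.74 = 192.52 A.
P_out = V_s I_s = 334.99 × 192.52 = 64494 W.
P_in = P_out/η = 64494/0.914 = 70562 W.
I_p = P_in/V_p = 70562/7200 = 9.80 A.

I_p ≈ 9.80 A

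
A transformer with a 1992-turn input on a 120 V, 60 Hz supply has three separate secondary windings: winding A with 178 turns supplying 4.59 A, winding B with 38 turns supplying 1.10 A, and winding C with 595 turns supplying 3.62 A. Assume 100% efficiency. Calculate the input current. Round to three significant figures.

V_A = 120 × 178/1992 = 10.723 V; V_B = 120 × 38/1992 = 2.2892 V; V_C = 120 × 595/1992 = 35.843 V.
P_out = V_A I_A + V_B I_B + V_C I_C = 10.723×4.59 + 2.2892×1.10 + 35.843×3.62 = 49.218 + 2.5181 + 129.75 = 181.49 W.
Ideal ⇒ P_in = P_out, so I_in = P_out/V_in = 181.49/120 = 1.51 A.

I_in ≈ 1.51 A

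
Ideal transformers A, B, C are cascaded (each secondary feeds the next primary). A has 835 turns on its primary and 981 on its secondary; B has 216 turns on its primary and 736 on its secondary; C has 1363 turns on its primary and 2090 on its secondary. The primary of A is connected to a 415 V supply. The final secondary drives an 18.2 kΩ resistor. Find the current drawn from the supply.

I_supply ≈ 0.859 A

Secondary of A: V = 415.00 × 981/835 = 487.56 V.
Secondary of B: V = 487.56 × 736/216 = 1661.3 V.
Secondary of C: V = 1661.3 × 2090/1363 = 2547.4 V.
I_load = 2547.4/18200 = 0.13997 A, so P_out = 2547.4 × 0.13997 = 356.57 W.
All ideal ⇒ P_in = P_out, so I_supply = 356.57/415 = 0.859 A.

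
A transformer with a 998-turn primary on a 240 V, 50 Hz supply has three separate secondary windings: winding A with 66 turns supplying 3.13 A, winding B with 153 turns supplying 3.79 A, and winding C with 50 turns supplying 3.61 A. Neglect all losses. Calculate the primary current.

V_A = 240 × 66/998 = 15.872 V; V_B = 240 × 153/998 = 36.794 V; V_C = 240 × 50/998 = 12.024 V.
P_out = V_A I_A + V_B I_B + V_C I_C = 15.872×3.13 + 36.794×3.79 + 12.024×3.61 = 49.679 + 139.45 + 43.407 = 232.53 W.
Ideal ⇒ P_in = P_out, so I_p = P_out/V_p = 232.53/240 = 0.969 A.

I_p ≈ 0.969 A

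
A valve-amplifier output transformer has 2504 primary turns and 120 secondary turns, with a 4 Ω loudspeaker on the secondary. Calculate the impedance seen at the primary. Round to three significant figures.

Z_p = (N_p/N_s)² × Z_s = (2504/120)² × 4 = 1740 Ω.

Z_p ≈ 1740 Ω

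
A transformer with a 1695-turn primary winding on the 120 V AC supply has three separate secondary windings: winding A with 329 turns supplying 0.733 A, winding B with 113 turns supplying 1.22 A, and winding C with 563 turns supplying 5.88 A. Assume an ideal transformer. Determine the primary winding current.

I_p ≈ 2.18 A

V_A = 120 × 329/1695 = 23.292 V; V_B = 120 × 113/1695 = 8.0000 V; V_C = 120 × 563/1695 = 39.858 V.
P_out = V_A I_A + V_B I_B + V_C I_C = 23.292×0.733 + 8.0000×1.22 + 39.858×5.88 = 17.073 + 9.7600 + 234.37 = 261.20 W.
Ideal ⇒ P_in = P_out, so I_p = P_out/V_p = 261.20/120 = 2.18 A.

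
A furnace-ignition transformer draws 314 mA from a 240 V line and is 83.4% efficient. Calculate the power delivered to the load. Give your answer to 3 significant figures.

P_out ≈ 62.9 W

P_in = V_in I_in = 240 × 0.314 = 75.360 W.
P_out = η P_in = 0.834 × 75.360 = 62.9 W.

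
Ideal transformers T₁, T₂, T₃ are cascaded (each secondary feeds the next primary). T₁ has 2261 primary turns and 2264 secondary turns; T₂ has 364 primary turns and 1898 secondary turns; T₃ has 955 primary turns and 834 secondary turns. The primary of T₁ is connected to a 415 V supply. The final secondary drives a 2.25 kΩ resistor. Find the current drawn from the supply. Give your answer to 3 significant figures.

I_supply ≈ 3.83 A

After T₁: V = 415.00 × 2264/2261 = 415.55 V.
After T₂: V = 415.55 × 1898/364 = 2166.8 V.
After T₃: V = 2166.8 × 834/955 = 1892.3 V.
I_load = 1892.3/2250 = 0.84101 A, so P_out = 1892.3 × 0.84101 = 1591.4 W.
All ideal ⇒ P_in = P_out, so I_supply = 1591.4/415 = 3.83 A.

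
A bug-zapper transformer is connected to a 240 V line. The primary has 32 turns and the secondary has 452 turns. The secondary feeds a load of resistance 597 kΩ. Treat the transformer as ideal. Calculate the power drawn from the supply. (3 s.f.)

V_s = V_p × N_s/N_p = 240 × 452/32 = 3390.0 V.
I_s = V_s/R = 3390.0/597000 = 0.0056784 A.
I_p = I_s × N_s/N_p = 0.0056784 × 452/32 = 0.080207 A.
P = V_p I_p = 240 × 0.080207 = 19.2 W.

P ≈ 19.2 W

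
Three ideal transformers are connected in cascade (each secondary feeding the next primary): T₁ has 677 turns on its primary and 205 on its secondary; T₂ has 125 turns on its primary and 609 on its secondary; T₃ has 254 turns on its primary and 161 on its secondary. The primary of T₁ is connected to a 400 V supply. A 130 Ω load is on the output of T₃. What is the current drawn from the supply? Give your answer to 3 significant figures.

I_supply ≈ 2.69 A

Secondary of T₁: V = 400.00 × 205/677 = 121.12 V.
Secondary of T₂: V = 121.12 × 609/125 = 590.11 V.
Secondary of T₃: V = 590.11 × 161/254 = 374.05 V.
I_load = 374.05/130 = 2.8773 A, so P_out = 374.05 × 2.8773 = 1076.2 W.
All ideal ⇒ P_in = P_out, so I_supply = 1076.2/400 = 2.69 A.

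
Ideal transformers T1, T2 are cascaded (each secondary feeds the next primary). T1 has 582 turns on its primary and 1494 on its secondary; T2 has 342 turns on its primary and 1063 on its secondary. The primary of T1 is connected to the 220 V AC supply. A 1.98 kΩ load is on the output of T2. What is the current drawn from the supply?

After T1: V = 220.00 × 1494/582 = 564.74 V.
After T2: V = 564.74 × 1063/342 = 1755.3 V.
I_load = 1755.3/1980 = 0.88653 A, so P_out = 1755.3 × 0.88653 = 1556.1 W.
All ideal ⇒ P_in = P_out, so I_supply = 1556.1/220 = 7.07 A.

I_supply ≈ 7.07 A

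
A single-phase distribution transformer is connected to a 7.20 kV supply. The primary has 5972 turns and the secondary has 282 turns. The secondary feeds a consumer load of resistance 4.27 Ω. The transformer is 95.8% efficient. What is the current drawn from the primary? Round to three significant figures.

I_p ≈ 3.92 A

V_s = 7200 × 282/5972 = 339.99 V.
I_s = V_s/R = 339.99/4.27 = 79.622 A.
P_out = V_s I_s = 339.99 × 79.622 = 27070 W.
P_in = P_out/η = 27070/0.958 = 28257 W.
I_p = P_in/V_p = 28257/7200 = 3.92 A.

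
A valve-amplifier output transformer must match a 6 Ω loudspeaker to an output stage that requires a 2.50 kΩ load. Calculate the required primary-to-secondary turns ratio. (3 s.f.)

N_p/N_s ≈ 20.4

Z_p/Z_s = (N_p/N_s)², so N_p/N_s = √(2500/6) = √417 = 20.4.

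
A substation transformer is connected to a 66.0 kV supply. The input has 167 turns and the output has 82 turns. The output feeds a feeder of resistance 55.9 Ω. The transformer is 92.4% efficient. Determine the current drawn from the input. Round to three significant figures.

V_out = 66000 × 82/167 = 32407 V.
I_out = V_out/R = 32407/55.9 = 579.73 A.
P_out = V_out I_out = 32407 × 579.73 = 1.8788×10^7 W.
P_in = P_out/η = 1.8788×10^7/0.924 = 2.0333×10^7 W.
I_in = P_in/V_in = 2.0333×10^7/66000 = 308 A.

I_in ≈ 308 A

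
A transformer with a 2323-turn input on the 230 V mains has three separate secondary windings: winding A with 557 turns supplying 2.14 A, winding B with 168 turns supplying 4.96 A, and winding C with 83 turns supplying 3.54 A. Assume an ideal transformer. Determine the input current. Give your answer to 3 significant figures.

I_in ≈ 0.998 A

V_A = 230 × 557/2323 = 55.149 V; V_B = 230 × 168/2323 = 16.634 V; V_C = 230 × 83/2323 = 8.2178 V.
P_out = V_A I_A + V_B I_B + V_C I_C = 55.149×2.14 + 16.634×4.96 + 8.2178×3.54 = 118.02 + 82.503 + 29.091 = 229.61 W.
Ideal ⇒ P_in = P_out, so I_in = P_out/V_in = 229.61/230 = 0.998 A.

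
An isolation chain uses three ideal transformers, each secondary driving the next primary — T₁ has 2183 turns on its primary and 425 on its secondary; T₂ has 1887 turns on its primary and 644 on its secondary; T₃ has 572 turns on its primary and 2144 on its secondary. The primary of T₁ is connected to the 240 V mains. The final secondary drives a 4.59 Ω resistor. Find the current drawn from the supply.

After T₁: V = 240.00 × 425/2183 = 46.725 V.
After T₂: V = 46.725 × 644/1887 = 15.946 V.
After T₃: V = 15.946 × 2144/572 = 59.771 V.
I_load = 59.771/4.59 = 13.022 A, so P_out = 59.771 × 13.022 = 778.33 W.
All ideal ⇒ P_in = P_out, so I_supply = 778.33/240 = 3.24 A.

I_supply ≈ 3.24 A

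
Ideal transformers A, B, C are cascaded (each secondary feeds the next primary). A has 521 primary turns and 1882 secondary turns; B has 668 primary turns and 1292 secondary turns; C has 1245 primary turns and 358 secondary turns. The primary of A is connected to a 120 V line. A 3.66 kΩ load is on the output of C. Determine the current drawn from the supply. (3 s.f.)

I_supply ≈ 0.132 A

Secondary of A: V = 120.00 × 1882/521 = 433.47 V.
Secondary of B: V = 433.47 × 1292/668 = 838.40 V.
Secondary of C: V = 838.40 × 358/1245 = 241.08 V.
I_load = 241.08/3660 = 0.065869 A, so P_out = 241.08 × 0.065869 = 15.880 W.
All ideal ⇒ P_in = P_out, so I_supply = 15.880/120 = 0.132 A.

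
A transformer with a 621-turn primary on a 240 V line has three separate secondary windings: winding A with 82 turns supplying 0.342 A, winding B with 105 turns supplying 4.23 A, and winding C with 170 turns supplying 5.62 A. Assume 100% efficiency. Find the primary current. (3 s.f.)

I_p ≈ 2.30 A

V_A = 240 × 82/621 = 31.691 V; V_B = 240 × 105/621 = 40.580 V; V_C = 240 × 170/621 = 65.700 V.
P_out = V_A I_A + V_B I_B + V_C I_C = 31.691×0.342 + 40.580×4.23 + 65.700×5.62 = 10.838 + 171.65 + 369.24 = 551.73 W.
Ideal ⇒ P_in = P_out, so I_p = P_out/V_p = 551.73/240 = 2.30 A.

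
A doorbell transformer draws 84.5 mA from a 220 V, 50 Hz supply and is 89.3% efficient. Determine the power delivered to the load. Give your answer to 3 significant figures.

P_in = V_p I_p = 220 × 0.0845 = 18.590 W.
P_out = η P_in = 0.893 × 18.590 = 16.6 W.

P_out ≈ 16.6 W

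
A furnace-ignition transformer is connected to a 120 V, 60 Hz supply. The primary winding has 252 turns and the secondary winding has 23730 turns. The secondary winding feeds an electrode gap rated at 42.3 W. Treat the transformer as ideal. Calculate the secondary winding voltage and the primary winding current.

V_s = V_p × N_s/N_p = 120 × 23730/252 = 11300 V.
I_s = P/V_s = 42.3/11300 = 0.0037434 A.
I_p = I_s × N_s/N_p = 0.0037434 × 23730/252 = 0.352 A.

V_s ≈ 11300 V, I_p ≈ 0.352 A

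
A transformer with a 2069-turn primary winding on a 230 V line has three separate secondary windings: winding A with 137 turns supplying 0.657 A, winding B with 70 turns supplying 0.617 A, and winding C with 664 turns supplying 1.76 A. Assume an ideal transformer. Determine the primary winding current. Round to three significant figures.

V_A = 230 × 137/2069 = 15.230 V; V_B = 230 × 70/2069 = 7.7815 V; V_C = 230 × 664/2069 = 73.813 V.
P_out = V_A I_A + V_B I_B + V_C I_C = 15.230×0.657 + 7.7815×0.617 + 73.813×1.76 = 10.006 + 4.8012 + 129.91 = 144.72 W.
Ideal ⇒ P_in = P_out, so I_p = P_out/V_p = 144.72/230 = 0.629 A.

I_p ≈ 0.629 A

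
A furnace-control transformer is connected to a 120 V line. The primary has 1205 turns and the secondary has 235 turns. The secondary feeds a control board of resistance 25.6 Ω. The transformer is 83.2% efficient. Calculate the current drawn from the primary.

V_s = 120 × 235/1205 = 23.402 V.
I_s = V_s/R = 23.402/25.6 = 0.91416 A.
P_out = V_s I_s = 23.402 × 0.91416 = 21.394 W.
P_in = P_out/η = 21.394/0.832 = 25.713 W.
I_p = P_in/V_p = 25.713/120 = 0.214 A.

I_p ≈ 0.214 A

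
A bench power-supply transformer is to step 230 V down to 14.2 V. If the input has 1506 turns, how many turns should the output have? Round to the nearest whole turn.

N_out = 93 turns

N_out/N_in = V_out/V_in, so N_out = 1506 × 14.2/230 = 93.0 ≈ 93 turns.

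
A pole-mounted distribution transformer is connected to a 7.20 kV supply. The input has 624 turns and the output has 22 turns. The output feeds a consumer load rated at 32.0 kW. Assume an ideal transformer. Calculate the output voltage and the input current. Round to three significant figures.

V_out = V_in × N_out/N_in = 7200 × 22/624 = 253.85 V.
I_out = P/V_out = 32000/253.85 = 126.06 A.
I_in = I_out × N_out/N_in = 126.06 × 22/624 = 4.44 A.

V_out ≈ 254 V, I_in ≈ 4.44 A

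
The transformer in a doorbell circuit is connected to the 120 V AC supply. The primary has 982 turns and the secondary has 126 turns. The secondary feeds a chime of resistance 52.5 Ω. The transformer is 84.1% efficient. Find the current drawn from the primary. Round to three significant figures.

V_s = 120 × 126/982 = 15.397 V.
I_s = V_s/R = 15.397/52.5 = 0.29328 A.
P_out = V_s I_s = 15.397 × 0.29328 = 4.5157 W.
P_in = P_out/η = 4.5157/0.841 = 5.3694 W.
I_p = P_in/V_p = 5.3694/120 = 0.0447 A.

I_p ≈ 0.0447 A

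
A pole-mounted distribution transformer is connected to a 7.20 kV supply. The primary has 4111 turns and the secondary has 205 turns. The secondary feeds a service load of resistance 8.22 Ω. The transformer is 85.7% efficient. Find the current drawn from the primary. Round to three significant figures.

I_p ≈ 2.54 A

V_s = 7200 × 205/4111 = 359.04 V.
I_s = V_s/R = 359.04/8.22 = 43.678 A.
P_out = V_s I_s = 359.04 × 43.678 = 15682 W.
P_in = P_out/η = 15682/0.857 = 18299 W.
I_p = P_in/V_p = 18299/7200 = 2.54 A.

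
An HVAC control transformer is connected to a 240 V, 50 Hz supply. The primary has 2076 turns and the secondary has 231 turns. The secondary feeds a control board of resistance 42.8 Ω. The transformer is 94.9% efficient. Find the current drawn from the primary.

V_s = 240 × 231/2076 = 26.705 V.
I_s = V_s/R = 26.705/42.8 = 0.62395 A.
P_out = V_s I_s = 26.705 × 0.62395 = 16.663 W.
P_in = P_out/η = 16.663/0.949 = 17.558 W.
I_p = P_in/V_p = 17.558/240 = 0.0732 A.

I_p ≈ 0.0732 A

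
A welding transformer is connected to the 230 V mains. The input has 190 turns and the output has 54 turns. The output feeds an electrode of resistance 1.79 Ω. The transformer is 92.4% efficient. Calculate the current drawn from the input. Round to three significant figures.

I_in ≈ 11.2 A

V_out = 230 × 54/190 = 65.368 V.
I_out = V_out/R = 65.368/1.79 = 36.519 A.
P_out = V_out I_out = 65.368 × 36.519 = 2387.2 W.
P_in = P_out/η = 2387.2/0.924 = 2583.5 W.
I_in = P_in/V_in = 2583.5/230 = 11.2 A.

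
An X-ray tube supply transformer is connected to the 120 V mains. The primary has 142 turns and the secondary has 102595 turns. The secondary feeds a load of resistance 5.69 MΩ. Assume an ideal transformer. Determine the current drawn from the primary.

V_s = V_p × N_s/N_p = 120 × 102595/142 = 86700 V.
I_s = V_s/R = 86700/(5.69×10^6) = 0.015237 A.
For an ideal transformer I_p N_p = I_s N_s, so I_p = 0.015237 × 102595/142 = 11.0 A.

I_p ≈ 11.0 A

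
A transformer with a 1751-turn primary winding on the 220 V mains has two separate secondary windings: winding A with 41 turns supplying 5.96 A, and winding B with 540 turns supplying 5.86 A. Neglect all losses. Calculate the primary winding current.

V_A = 220 × 41/1751 = 5.1513 V; V_B = 220 × 540/1751 = 67.847 V.
P_out = V_A I_A + V_B I_B = 5.1513×5.96 + 67.847×5.86 = 30.702 + 397.58 = 428.29 W.
Ideal ⇒ P_in = P_out, so I_p = P_out/V_p = 428.29/220 = 1.95 A.

I_p ≈ 1.95 A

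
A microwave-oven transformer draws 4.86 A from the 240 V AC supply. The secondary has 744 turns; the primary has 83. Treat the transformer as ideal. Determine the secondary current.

I_s ≈ 0.542 A

I_s/I_p = N_p/N_s, so I_s = 4.86 × 83/744 = 0.542 A.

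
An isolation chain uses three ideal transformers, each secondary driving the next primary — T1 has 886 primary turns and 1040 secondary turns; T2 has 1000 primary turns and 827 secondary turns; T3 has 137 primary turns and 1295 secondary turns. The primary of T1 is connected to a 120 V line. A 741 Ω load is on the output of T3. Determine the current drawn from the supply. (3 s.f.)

After T1: V = 120.00 × 1040/886 = 140.86 V.
After T2: V = 140.86 × 827/1000 = 116.49 V.
After T3: V = 116.49 × 1295/137 = 1101.1 V.
I_load = 1101.1/741 = 1.4860 A, so P_out = 1101.1 × 1.4860 = 1636.3 W.
All ideal ⇒ P_in = P_out, so I_supply = 1636.3/120 = 13.6 A.

I_supply ≈ 13.6 A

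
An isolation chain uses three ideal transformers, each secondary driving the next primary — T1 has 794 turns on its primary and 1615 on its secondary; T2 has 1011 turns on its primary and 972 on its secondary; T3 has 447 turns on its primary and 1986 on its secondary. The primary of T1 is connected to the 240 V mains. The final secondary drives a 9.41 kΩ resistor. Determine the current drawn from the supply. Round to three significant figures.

After T1: V = 240.00 × 1615/794 = 488.16 V.
After T2: V = 488.16 × 972/1011 = 469.33 V.
After T3: V = 469.33 × 1986/447 = 2085.2 V.
I_load = 2085.2/9410 = 0.22160 A, so P_out = 2085.2 × 0.22160 = 462.07 W.
All ideal ⇒ P_in = P_out, so I_supply = 462.07/240 = 1.93 A.

I_supply ≈ 1.93 A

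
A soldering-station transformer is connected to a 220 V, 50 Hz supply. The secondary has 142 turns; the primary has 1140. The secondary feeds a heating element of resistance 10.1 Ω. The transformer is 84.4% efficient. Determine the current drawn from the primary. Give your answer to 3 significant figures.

V_s = 220 × 142/1140 = 27.404 V.
I_s = V_s/R = 27.404/10.1 = 2.7132 A.
P_out = V_s I_s = 27.404 × 2.7132 = 74.352 W.
P_in = P_out/η = 74.352/0.844 = 88.094 W.
I_p = P_in/V_p = 88.094/220 = 0.400 A.

I_p ≈ 0.400 A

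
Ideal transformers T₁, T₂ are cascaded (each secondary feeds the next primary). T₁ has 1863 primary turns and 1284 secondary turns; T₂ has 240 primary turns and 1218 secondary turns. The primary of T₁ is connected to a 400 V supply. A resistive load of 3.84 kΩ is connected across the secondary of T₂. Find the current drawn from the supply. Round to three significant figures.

I_supply ≈ 1.27 A

Secondary of T₁: V = 400.00 × 1284/1863 = 275.68 V.
Secondary of T₂: V = 275.68 × 1218/240 = 1399.1 V.
I_load = 1399.1/3840 = 0.36435 A, so P_out = 1399.1 × 0.36435 = 509.76 W.
All ideal ⇒ P_in = P_out, so I_supply = 509.76/400 = 1.27 A.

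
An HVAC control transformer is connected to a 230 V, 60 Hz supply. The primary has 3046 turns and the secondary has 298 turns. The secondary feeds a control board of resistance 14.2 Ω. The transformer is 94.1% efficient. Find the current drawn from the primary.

V_s = 230 × 298/3046 = 22.502 V.
I_s = V_s/R = 22.502/14.2 = 1.5846 A.
P_out = V_s I_s = 22.502 × 1.5846 = 35.657 W.
P_in = P_out/η = 35.657/0.941 = 37.892 W.
I_p = P_in/V_p = 37.892/230 = 0.165 A.

I_p ≈ 0.165 A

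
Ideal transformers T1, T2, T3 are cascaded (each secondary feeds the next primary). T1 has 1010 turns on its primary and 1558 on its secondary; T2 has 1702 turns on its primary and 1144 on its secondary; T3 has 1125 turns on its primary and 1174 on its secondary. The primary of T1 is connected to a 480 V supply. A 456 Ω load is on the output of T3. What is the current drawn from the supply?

Secondary of T1: V = 480.00 × 1558/1010 = 740.44 V.
Secondary of T2: V = 740.44 × 1144/1702 = 497.68 V.
Secondary of T3: V = 497.68 × 1174/1125 = 519.36 V.
I_load = 519.36/456 = 1.1389 A, so P_out = 519.36 × 1.1389 = 591.53 W.
All ideal ⇒ P_in = P_out, so I_supply = 591.53/480 = 1.23 A.

I_supply ≈ 1.23 A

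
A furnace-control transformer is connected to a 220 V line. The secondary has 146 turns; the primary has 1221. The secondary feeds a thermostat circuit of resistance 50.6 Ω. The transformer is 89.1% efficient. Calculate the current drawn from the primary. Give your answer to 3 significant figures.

V_s = 220 × 146/1221 = 26.306 V.
I_s = V_s/R = 26.306/50.6 = 0.51989 A.
P_out = V_s I_s = 26.306 × 0.51989 = 13.676 W.
P_in = P_out/η = 13.676/0.891 = 15.349 W.
I_p = P_in/V_p = 15.349/220 = 0.0698 A.

I_p ≈ 0.0698 A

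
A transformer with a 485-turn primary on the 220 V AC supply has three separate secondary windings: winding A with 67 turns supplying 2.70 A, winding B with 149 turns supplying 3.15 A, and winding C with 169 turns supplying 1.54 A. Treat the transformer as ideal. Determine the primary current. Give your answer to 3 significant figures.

I_p ≈ 1.88 A

V_A = 220 × 67/485 = 30.392 V; V_B = 220 × 149/485 = 67.588 V; V_C = 220 × 169/485 = 76.660 V.
P_out = V_A I_A + V_B I_B + V_C I_C = 30.392×2.70 + 67.588×3.15 + 76.660×1.54 = 82.058 + 212.90 + 118.06 = 413.01 W.
Ideal ⇒ P_in = P_out, so I_p = P_out/V_p = 413.01/220 = 1.88 A.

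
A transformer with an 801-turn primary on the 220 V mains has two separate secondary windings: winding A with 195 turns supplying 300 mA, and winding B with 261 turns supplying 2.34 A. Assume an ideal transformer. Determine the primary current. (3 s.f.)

I_p ≈ 0.836 A

V_A = 220 × 195/801 = 53.558 V; V_B = 220 × 261/801 = 71.685 V.
P_out = V_A I_A + V_B I_B = 53.558×0.300 + 71.685×2.34 = 16.067 + 167.74 = 183.81 W.
Ideal ⇒ P_in = P_out, so I_p = P_out/V_p = 183.81/220 = 0.836 A.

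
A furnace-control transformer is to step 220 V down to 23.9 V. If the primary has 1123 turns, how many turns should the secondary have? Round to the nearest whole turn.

N_s/N_p = V_s/V_p, so N_s = 1123 × 23.9/220 = 122.0 ≈ 122 turns.

N_s = 122 turns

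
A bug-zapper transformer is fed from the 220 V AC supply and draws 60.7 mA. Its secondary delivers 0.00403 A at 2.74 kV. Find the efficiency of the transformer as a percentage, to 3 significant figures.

P_in = 220 × 0.0607 = 13.3540 W.
P_out = 2740 × 0.00403 = 11.0422 W.
η = P_out/P_in = 11.0422/13.3540 = 0.827.

η ≈ 82.7%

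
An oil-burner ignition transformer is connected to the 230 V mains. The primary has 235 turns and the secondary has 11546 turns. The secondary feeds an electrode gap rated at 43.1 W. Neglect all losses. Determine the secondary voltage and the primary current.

V_s ≈ 11300 V, I_p ≈ 0.187 A

V_s = V_p × N_s/N_p = 230 × 11546/235 = 11300 V.
I_s = P/V_s = 43.1/11300 = 0.0038140 A.
I_p = I_s × N_s/N_p = 0.0038140 × 11546/235 = 0.187 A.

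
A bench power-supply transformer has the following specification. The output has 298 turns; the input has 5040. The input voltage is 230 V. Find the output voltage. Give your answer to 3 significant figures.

V_out/V_in = N_out/N_in, so V_out = 230 × 298/5040 = 13.6 V.

V_out ≈ 13.6 V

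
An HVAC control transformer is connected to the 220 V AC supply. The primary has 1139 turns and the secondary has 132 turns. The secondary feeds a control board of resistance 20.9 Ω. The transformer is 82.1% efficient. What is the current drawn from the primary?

V_s = 220 × 132/1139 = 25.496 V.
I_s = V_s/R = 25.496/20.9 = 1.2199 A.
P_out = V_s I_s = 25.496 × 1.2199 = 31.103 W.
P_in = P_out/η = 31.103/0.821 = 37.884 W.
I_p = P_in/V_p = 37.884/220 = 0.172 A.

I_p ≈ 0.172 A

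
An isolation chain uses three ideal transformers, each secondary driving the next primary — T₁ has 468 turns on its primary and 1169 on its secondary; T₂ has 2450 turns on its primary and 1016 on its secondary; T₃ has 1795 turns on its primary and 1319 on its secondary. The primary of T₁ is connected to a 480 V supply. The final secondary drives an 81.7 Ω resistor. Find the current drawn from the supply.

Secondary of T₁: V = 480.00 × 1169/468 = 1199.0 V.
Secondary of T₂: V = 1199.0 × 1016/2450 = 497.21 V.
Secondary of T₃: V = 497.21 × 1319/1795 = 365.36 V.
I_load = 365.36/81.7 = 4.4719 A, so P_out = 365.36 × 4.4719 = 1633.9 W.
All ideal ⇒ P_in = P_out, so I_supply = 1633.9/480 = 3.40 A.

I_supply ≈ 3.40 A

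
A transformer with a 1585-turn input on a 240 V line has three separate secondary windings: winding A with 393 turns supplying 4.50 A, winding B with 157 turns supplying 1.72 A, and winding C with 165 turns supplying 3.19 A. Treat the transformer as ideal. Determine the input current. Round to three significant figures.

I_in ≈ 1.62 A

V_A = 240 × 393/1585 = 59.508 V; V_B = 240 × 157/1585 = 23.773 V; V_C = 240 × 165/1585 = 24.984 V.
P_out = V_A I_A + V_B I_B + V_C I_C = 59.508×4.50 + 23.773×1.72 + 24.984×3.19 = 267.79 + 40.889 + 79.700 = 388.37 W.
Ideal ⇒ P_in = P_out, so I_in = P_out/V_in = 388.37/240 = 1.62 A.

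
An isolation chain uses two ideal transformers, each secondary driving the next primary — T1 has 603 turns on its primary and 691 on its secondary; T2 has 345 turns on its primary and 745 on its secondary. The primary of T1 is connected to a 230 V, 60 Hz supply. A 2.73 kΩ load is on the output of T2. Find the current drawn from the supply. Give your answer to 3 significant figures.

I_supply ≈ 0.516 A

Secondary of T1: V = 230.00 × 691/603 = 263.57 V.
Secondary of T2: V = 263.57 × 745/345 = 569.15 V.
I_load = 569.15/2730 = 0.20848 A, so P_out = 569.15 × 0.20848 = 118.66 W.
All ideal ⇒ P_in = P_out, so I_supply = 118.66/230 = 0.516 A.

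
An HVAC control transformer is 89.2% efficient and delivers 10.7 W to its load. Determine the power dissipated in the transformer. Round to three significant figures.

P_in = P_out/η = 10.7/0.892 = 11.9955 W.
P_loss = P_in − P_out = 11.9955 − 10.7 = 1.30 W.

P_loss ≈ 1.30 W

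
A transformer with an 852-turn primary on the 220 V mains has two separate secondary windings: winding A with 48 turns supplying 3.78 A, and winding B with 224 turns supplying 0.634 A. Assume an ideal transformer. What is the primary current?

V_A = 220 × 48/852 = 12.394 V; V_B = 220 × 224/852 = 57.840 V.
P_out = V_A I_A + V_B I_B = 12.394×3.78 + 57.840×0.634 = 46.851 + 36.671 = 83.522 W.
Ideal ⇒ P_in = P_out, so I_p = P_out/V_p = 83.522/220 = 0.380 A.

I_p ≈ 0.380 A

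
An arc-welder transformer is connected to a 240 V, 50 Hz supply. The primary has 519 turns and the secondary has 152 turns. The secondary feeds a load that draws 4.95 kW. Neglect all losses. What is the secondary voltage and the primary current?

V_s ≈ 70.3 V, I_p ≈ 20.6 A

V_s = V_p × N_s/N_p = 240 × 152/519 = 70.289 V.
I_s = P/V_s = 4950/70.289 = 70.424 A.
I_p = I_s × N_s/N_p = 70.424 × 152/519 = 20.6 A.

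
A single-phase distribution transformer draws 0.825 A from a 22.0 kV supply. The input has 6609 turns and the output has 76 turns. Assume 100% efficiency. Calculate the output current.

I_out/I_in = N_in/N_out, so I_out = 0.825 × 6609/76 = 71.7 A.

I_out ≈ 71.7 A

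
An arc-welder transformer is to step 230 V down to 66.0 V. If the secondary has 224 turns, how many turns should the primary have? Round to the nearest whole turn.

N_p = 781 turns

N_p/N_s = V_p/V_s, so N_p = 224 × 230/66.0 = 780.6 ≈ 781 turns.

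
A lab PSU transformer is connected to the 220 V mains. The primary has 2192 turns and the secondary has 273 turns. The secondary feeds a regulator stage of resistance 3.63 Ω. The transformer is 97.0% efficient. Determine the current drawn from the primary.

I_p ≈ 0.969 A

V_s = 220 × 273/2192 = 27.400 V.
I_s = V_s/R = 27.400/3.63 = 7.5481 A.
P_out = V_s I_s = 27.400 × 7.5481 = 206.82 W.
P_in = P_out/η = 206.82/0.970 = 213.21 W.
I_p = P_in/V_p = 213.21/220 = 0.969 A.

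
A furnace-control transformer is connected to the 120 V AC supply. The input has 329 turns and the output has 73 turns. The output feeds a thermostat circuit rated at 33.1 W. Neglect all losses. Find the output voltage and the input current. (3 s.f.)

V_out ≈ 26.6 V, I_in ≈ 0.276 A

V_out = V_in × N_out/N_in = 120 × 73/329 = 26.626 V.
I_out = P/V_out = 33.1/26.626 = 1.2431 A.
I_in = I_out × N_out/N_in = 1.2431 × 73/329 = 0.276 A.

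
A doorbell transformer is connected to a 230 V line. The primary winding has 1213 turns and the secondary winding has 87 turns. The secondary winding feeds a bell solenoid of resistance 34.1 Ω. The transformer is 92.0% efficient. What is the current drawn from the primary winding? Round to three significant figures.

V_s = 230 × 87/1213 = 16.496 V.
I_s = V_s/R = 16.496/34.1 = 0.48376 A.
P_out = V_s I_s = 16.496 × 0.48376 = 7.9803 W.
P_in = P_out/η = 7.9803/0.920 = 8.6742 W.
I_p = P_in/V_p = 8.6742/230 = 0.0377 A.

I_p ≈ 0.0377 A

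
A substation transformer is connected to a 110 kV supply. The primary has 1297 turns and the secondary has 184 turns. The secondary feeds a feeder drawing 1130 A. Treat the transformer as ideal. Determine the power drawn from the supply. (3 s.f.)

P ≈ 1.76×10^7 W

I_p = I_s × N_s/N_p = 1130 × 184/1297 = 160.31 A.
P = V_p I_p = 110000 × 160.31 = 1.76×10^7 W.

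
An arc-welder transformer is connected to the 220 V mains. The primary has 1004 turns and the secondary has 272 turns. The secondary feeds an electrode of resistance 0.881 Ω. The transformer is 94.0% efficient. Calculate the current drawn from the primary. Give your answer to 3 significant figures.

V_s = 220 × 272/1004 = 59.602 V.
I_s = V_s/R = 59.602/0.881 = 67.652 A.
P_out = V_s I_s = 59.602 × 67.652 = 4032.2 W.
P_in = P_out/η = 4032.2/0.940 = 4289.6 W.
I_p = P_in/V_p = 4289.6/220 = 19.5 A.

I_p ≈ 19.5 A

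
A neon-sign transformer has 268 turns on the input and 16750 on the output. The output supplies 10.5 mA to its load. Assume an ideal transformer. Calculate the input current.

For an ideal transformer I_in/I_out = N_out/N_in, so I_in = 0.0105 × 16750/268 = 0.656 A.

I_in ≈ 0.656 A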